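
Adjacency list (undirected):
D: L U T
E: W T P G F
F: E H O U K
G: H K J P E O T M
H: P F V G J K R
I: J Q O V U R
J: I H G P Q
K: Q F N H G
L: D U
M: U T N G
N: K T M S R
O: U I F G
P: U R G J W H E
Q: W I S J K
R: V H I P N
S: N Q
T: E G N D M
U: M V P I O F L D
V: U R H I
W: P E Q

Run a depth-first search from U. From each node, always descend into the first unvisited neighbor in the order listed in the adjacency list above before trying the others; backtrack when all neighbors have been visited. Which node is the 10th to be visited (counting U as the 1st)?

F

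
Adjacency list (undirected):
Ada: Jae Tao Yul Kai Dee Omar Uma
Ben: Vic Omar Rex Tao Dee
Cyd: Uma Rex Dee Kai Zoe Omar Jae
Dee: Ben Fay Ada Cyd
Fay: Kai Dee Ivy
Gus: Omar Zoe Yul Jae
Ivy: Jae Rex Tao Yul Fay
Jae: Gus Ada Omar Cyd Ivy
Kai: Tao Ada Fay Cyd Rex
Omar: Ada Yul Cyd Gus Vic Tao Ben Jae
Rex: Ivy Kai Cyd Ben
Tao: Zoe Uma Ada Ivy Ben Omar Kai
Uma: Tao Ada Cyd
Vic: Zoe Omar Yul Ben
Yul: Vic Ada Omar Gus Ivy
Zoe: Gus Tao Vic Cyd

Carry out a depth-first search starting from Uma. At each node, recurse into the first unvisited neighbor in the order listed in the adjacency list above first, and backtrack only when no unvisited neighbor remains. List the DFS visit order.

Uma → Tao → Zoe → Gus → Omar → Ada → Jae → Cyd → Rex → Ivy → Yul → Vic → Ben → Dee → Fay → Kai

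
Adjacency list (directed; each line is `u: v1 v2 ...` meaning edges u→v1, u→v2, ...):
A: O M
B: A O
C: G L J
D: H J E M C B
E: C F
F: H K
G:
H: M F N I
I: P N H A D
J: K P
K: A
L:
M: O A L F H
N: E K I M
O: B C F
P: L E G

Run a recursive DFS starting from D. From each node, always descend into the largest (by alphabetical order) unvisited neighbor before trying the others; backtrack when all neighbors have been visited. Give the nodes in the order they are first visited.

Visit D
D → M
M → O
O → F
F → K
K → A
F → H
H → N
N → I
I → P
P → L
P → G
P → E
E → C
C → J
O → B

D, M, O, F, K, A, H, N, I, P, L, G, E, C, J, B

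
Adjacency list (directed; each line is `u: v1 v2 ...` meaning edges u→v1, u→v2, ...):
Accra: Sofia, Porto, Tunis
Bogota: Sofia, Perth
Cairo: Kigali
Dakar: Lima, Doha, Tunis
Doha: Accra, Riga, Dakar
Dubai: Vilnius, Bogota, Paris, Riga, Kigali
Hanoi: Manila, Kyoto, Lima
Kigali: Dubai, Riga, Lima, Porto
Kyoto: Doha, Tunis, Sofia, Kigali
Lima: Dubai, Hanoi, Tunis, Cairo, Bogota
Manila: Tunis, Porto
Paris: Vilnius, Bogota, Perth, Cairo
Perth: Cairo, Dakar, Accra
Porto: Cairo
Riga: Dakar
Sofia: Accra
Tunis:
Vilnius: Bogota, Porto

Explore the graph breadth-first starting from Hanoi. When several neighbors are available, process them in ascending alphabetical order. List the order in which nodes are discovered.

Visit Hanoi; enqueue Kyoto, Lima, Manila → queue [Kyoto, Lima, Manila]
Visit Kyoto; enqueue Doha, Kigali, Sofia, Tunis → queue [Lima, Manila, Doha, Kigali, Sofia, Tunis]
Visit Lima; enqueue Bogota, Cairo, Dubai → queue [Manila, Doha, Kigali, Sofia, Tunis, Bogota, Cairo, Dubai]
Visit Manila; enqueue Porto → queue [Doha, Kigali, Sofia, Tunis, Bogota, Cairo, Dubai, Porto]
Visit Doha; enqueue Accra, Dakar, Riga → queue [Kigali, Sofia, Tunis, Bogota, Cairo, Dubai, Porto, Accra, Dakar, Riga]
Visit Kigali → queue [Sofia, Tunis, Bogota, Cairo, Dubai, Porto, Accra, Dakar, Riga]
Visit Sofia → queue [Tunis, Bogota, Cairo, Dubai, Porto, Accra, Dakar, Riga]
Visit Tunis → queue [Bogota, Cairo, Dubai, Porto, Accra, Dakar, Riga]
Visit Bogota; enqueue Perth → queue [Cairo, Dubai, Porto, Accra, Dakar, Riga, Perth]
Visit Cairo → queue [Dubai, Porto, Accra, Dakar, Riga, Perth]
Visit Dubai; enqueue Paris, Vilnius → queue [Porto, Accra, Dakar, Riga, Perth, Paris, Vilnius]
Visit Porto → queue [Accra, Dakar, Riga, Perth, Paris, Vilnius]
Visit Accra → queue [Dakar, Riga, Perth, Paris, Vilnius]
Visit Dakar → queue [Riga, Perth, Paris, Vilnius]
Visit Riga → queue [Perth, Paris, Vilnius]
Visit Perth → queue [Paris, Vilnius]
Visit Paris → queue [Vilnius]
Visit Vilnius → queue []

Hanoi → Kyoto → Lima → Manila → Doha → Kigali → Sofia → Tunis → Bogota → Cairo → Dubai → Porto → Accra → Dakar → Riga → Perth → Paris → Vilnius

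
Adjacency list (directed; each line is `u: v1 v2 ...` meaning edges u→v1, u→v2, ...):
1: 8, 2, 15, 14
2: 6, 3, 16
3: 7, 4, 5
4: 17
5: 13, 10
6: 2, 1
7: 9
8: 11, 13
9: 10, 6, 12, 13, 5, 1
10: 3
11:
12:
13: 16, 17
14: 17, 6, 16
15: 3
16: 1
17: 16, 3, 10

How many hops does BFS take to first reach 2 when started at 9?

Level 0: 9
Level 1: 1, 5, 6, 10, 12, 13
Level 2: 2, 3, 8, 14, 15, 16, 17
Level 3: 4, 7, 11
2 first appears at level 2.

2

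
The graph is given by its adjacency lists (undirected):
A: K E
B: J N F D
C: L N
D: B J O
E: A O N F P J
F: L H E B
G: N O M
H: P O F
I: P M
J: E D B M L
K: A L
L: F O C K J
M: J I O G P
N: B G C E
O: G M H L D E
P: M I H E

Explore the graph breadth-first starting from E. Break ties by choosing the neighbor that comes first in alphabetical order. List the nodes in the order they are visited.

E, A, F, J, N, O, P, K, B, H, L, D, M, C, G, I

Visit E; enqueue A, F, J, N, O, P → queue [A, F, J, N, O, P]
Visit A; enqueue K → queue [F, J, N, O, P, K]
Visit F; enqueue B, H, L → queue [J, N, O, P, K, B, H, L]
Visit J; enqueue D, M → queue [N, O, P, K, B, H, L, D, M]
Visit N; enqueue C, G → queue [O, P, K, B, H, L, D, M, C, G]
Visit O → queue [P, K, B, H, L, D, M, C, G]
Visit P; enqueue I → queue [K, B, H, L, D, M, C, G, I]
Visit K → queue [B, H, L, D, M, C, G, I]
Visit B → queue [H, L, D, M, C, G, I]
Visit H → queue [L, D, M, C, G, I]
Visit L → queue [D, M, C, G, I]
Visit D → queue [M, C, G, I]
Visit M → queue [C, G, I]
Visit C → queue [G, I]
Visit G → queue [I]
Visit I → queue []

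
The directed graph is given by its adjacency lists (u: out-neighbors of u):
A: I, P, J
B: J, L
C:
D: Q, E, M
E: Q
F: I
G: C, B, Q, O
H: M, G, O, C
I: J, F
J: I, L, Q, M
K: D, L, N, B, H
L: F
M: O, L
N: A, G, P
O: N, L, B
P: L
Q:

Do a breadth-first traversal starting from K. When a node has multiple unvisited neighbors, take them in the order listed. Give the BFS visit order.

Visit K; enqueue D, L, N, B, H → queue [D, L, N, B, H]
Visit D; enqueue Q, E, M → queue [L, N, B, H, Q, E, M]
Visit L; enqueue F → queue [N, B, H, Q, E, M, F]
Visit N; enqueue A, G, P → queue [B, H, Q, E, M, F, A, G, P]
Visit B; enqueue J → queue [H, Q, E, M, F, A, G, P, J]
Visit H; enqueue O, C → queue [Q, E, M, F, A, G, P, J, O, C]
Visit Q → queue [E, M, F, A, G, P, J, O, C]
Visit E → queue [M, F, A, G, P, J, O, C]
Visit M → queue [F, A, G, P, J, O, C]
Visit F; enqueue I → queue [A, G, P, J, O, C, I]
Visit A → queue [G, P, J, O, C, I]
Visit G → queue [P, J, O, C, I]
Visit P → queue [J, O, C, I]
Visit J → queue [O, C, I]
Visit O → queue [C, I]
Visit C → queue [I]
Visit I → queue []

K → D → L → N → B → H → Q → E → M → F → A → G → P → J → O → C → I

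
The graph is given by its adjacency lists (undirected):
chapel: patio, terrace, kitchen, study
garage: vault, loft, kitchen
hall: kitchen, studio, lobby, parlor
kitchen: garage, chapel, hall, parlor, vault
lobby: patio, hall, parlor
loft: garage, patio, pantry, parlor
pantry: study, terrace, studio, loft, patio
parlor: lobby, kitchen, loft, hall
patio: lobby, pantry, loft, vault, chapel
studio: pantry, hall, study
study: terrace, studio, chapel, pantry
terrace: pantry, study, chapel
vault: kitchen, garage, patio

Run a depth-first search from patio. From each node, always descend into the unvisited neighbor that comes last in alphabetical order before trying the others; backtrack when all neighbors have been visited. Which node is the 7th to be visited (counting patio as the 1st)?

terrace

Visit patio
patio → vault
vault → kitchen
kitchen → parlor
parlor → loft
loft → pantry
pantry → terrace
terrace → study
study → studio
studio → hall
hall → lobby
study → chapel
loft → garage

Visit order: patio, vault, kitchen, parlor, loft, pantry, terrace, study, studio, hall, lobby, chapel, garage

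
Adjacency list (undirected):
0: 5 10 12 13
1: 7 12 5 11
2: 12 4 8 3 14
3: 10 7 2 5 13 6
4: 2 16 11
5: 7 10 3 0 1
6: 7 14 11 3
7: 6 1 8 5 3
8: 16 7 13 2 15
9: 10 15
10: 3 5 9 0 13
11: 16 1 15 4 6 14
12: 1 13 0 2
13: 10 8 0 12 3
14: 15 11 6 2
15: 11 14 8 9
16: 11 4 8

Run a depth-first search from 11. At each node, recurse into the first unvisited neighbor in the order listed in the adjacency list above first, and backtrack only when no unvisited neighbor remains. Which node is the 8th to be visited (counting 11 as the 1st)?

6

Visit 11
11 → 16
16 → 4
4 → 2
2 → 12
12 → 1
1 → 7
7 → 6
6 → 14
14 → 15
15 → 8
8 → 13
13 → 10
10 → 3
3 → 5
5 → 0
10 → 9

Visit order: 11, 16, 4, 2, 12, 1, 7, 6, 14, 15, 8, 13, 10, 3, 5, 0, 9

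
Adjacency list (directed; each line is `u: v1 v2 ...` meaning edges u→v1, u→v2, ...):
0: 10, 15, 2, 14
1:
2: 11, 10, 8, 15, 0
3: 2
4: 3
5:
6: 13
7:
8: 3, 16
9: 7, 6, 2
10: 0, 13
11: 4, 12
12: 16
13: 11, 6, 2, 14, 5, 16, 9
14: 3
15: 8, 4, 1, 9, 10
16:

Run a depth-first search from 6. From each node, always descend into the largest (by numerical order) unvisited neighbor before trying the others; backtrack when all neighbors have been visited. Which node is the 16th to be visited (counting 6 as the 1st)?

Visit 6
6 → 13
13 → 16
13 → 14
14 → 3
3 → 2
2 → 15
15 → 10
10 → 0
15 → 9
9 → 7
15 → 8
15 → 4
15 → 1
2 → 11
11 → 12
13 → 5

Visit order: 6, 13, 16, 14, 3, 2, 15, 10, 0, 9, 7, 8, 4, 1, 11, 12, 5

12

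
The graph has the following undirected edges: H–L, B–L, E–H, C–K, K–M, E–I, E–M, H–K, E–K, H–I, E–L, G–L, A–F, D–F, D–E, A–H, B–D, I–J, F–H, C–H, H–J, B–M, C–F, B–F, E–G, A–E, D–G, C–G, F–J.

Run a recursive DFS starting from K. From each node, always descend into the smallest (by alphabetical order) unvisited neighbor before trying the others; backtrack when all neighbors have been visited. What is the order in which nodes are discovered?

K → C → F → A → E → D → B → L → G → H → I → J → M

Visit K
K → C
C → F
F → A
A → E
E → D
D → B
B → L
L → G
L → H
H → I
I → J
B → M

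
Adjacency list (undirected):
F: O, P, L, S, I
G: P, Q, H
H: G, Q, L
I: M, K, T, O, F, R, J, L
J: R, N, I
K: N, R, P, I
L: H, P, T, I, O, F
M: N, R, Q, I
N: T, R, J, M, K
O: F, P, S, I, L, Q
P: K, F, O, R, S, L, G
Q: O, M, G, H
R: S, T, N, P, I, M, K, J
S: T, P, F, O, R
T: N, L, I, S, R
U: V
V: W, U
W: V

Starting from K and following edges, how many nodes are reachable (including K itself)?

15

BFS from K visits: K, N, R, P, I, T, J, M, S, F, O, L, G, Q, H
Reachable nodes: 15 of 18 total.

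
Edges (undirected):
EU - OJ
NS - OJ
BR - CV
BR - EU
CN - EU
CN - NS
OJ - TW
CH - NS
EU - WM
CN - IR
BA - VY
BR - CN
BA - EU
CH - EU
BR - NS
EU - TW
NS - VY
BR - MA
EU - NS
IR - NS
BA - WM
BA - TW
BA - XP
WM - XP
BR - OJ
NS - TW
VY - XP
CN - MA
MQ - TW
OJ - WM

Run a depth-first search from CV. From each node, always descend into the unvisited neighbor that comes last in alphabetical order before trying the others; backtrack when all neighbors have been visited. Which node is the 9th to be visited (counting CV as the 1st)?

Visit CV
CV → BR
BR → OJ
OJ → WM
WM → XP
XP → VY
VY → NS
NS → TW
TW → MQ
TW → EU
EU → CN
CN → MA
CN → IR
EU → CH
EU → BA

Visit order: CV, BR, OJ, WM, XP, VY, NS, TW, MQ, EU, CN, MA, IR, CH, BA

MQ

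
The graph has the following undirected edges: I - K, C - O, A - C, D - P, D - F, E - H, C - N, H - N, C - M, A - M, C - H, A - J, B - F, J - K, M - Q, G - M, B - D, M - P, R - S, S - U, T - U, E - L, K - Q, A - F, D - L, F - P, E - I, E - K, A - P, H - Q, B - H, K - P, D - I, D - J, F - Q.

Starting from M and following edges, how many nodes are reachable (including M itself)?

BFS from M visits: M, Q, P, G, C, A, K, H, F, D, O, N, J, I, E, B, L
Reachable nodes: 17 of 21 total.

17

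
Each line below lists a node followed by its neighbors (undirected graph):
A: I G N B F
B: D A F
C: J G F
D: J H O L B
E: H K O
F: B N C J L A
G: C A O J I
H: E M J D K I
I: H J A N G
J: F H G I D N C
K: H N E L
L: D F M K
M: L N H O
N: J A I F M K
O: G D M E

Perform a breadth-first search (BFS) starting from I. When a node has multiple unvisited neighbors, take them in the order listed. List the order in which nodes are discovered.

Visit I; enqueue H, J, A, N, G → queue [H, J, A, N, G]
Visit H; enqueue E, M, D, K → queue [J, A, N, G, E, M, D, K]
Visit J; enqueue F, C → queue [A, N, G, E, M, D, K, F, C]
Visit A; enqueue B → queue [N, G, E, M, D, K, F, C, B]
Visit N → queue [G, E, M, D, K, F, C, B]
Visit G; enqueue O → queue [E, M, D, K, F, C, B, O]
Visit E → queue [M, D, K, F, C, B, O]
Visit M; enqueue L → queue [D, K, F, C, B, O, L]
Visit D → queue [K, F, C, B, O, L]
Visit K → queue [F, C, B, O, L]
Visit F → queue [C, B, O, L]
Visit C → queue [B, O, L]
Visit B → queue [O, L]
Visit O → queue [L]
Visit L → queue []

I → H → J → A → N → G → E → M → D → K → F → C → B → O → L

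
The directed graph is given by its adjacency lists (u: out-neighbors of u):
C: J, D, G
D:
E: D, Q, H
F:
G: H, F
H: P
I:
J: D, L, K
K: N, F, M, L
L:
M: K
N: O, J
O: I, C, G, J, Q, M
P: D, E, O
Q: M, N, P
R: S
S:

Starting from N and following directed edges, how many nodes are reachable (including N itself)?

15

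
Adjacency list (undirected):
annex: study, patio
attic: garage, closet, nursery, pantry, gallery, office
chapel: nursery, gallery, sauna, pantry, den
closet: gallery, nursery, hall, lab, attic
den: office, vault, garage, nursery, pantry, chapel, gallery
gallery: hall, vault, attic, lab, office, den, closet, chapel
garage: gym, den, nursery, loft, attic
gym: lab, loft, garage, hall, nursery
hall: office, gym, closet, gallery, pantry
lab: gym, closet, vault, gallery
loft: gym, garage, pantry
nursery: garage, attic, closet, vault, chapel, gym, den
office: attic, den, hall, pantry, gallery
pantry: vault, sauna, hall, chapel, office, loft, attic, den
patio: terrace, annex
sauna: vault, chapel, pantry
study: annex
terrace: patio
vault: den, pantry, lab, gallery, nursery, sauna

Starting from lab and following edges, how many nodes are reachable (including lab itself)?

BFS from lab visits: lab, gym, closet, vault, gallery, loft, garage, hall, nursery, attic, den, pantry, sauna, office, chapel
Reachable nodes: 15 of 19 total.

15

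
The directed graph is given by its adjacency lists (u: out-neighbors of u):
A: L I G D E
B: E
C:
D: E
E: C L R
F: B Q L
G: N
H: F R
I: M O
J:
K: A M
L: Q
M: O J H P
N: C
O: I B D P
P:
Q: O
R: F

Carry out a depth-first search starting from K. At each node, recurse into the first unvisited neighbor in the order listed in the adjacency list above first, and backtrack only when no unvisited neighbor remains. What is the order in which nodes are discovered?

Visit K
K → A
A → L
L → Q
Q → O
O → I
I → M
M → J
M → H
H → F
F → B
B → E
E → C
E → R
M → P
O → D
A → G
G → N

K -> A -> L -> Q -> O -> I -> M -> J -> H -> F -> B -> E -> C -> R -> P -> D -> G -> N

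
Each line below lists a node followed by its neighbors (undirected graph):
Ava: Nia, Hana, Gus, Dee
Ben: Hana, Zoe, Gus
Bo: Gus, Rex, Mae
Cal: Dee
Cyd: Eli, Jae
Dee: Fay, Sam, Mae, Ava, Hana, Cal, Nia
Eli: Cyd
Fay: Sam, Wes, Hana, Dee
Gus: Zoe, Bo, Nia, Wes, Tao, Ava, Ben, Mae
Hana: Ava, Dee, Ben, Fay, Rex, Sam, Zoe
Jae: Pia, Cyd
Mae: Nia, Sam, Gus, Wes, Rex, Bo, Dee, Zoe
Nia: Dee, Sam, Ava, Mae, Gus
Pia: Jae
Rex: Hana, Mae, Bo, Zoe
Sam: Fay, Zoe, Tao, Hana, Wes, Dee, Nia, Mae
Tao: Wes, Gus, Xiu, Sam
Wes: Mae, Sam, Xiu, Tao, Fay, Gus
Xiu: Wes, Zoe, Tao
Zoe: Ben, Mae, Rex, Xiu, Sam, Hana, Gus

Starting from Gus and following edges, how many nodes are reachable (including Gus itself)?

BFS from Gus visits: Gus, Zoe, Bo, Nia, Wes, Tao, Ava, Ben, Mae, Rex, Xiu, Sam, Hana, Dee, Fay, Cal
Reachable nodes: 16 of 20 total.

16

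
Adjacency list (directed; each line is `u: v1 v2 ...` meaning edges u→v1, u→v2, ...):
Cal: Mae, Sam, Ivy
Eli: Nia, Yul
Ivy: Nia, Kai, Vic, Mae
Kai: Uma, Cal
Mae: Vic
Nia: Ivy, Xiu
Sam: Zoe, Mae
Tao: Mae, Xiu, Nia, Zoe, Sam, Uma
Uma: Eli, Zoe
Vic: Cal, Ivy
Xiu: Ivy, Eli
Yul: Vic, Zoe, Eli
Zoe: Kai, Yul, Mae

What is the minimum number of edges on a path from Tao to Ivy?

Level 0: Tao
Level 1: Mae, Nia, Sam, Uma, Xiu, Zoe
Level 2: Eli, Ivy, Kai, Vic, Yul
Level 3: Cal
Ivy first appears at level 2.

2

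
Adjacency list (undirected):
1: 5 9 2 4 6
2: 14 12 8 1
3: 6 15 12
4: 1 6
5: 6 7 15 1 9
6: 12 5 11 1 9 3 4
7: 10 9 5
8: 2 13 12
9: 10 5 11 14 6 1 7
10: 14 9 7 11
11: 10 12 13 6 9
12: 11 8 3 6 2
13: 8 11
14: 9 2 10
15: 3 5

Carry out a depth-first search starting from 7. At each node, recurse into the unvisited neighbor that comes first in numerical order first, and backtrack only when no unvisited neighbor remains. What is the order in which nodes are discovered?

7, 5, 1, 2, 8, 12, 3, 6, 4, 9, 10, 11, 13, 14, 15

Visit 7
7 → 5
5 → 1
1 → 2
2 → 8
8 → 12
12 → 3
3 → 6
6 → 4
6 → 9
9 → 10
10 → 11
11 → 13
10 → 14
3 → 15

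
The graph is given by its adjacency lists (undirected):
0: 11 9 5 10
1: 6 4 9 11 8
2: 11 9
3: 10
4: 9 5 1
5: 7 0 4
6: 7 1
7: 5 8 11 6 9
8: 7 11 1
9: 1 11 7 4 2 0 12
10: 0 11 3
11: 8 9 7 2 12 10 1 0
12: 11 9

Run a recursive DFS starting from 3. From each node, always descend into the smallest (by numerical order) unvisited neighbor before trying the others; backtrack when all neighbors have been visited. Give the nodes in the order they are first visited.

Visit 3
3 → 10
10 → 0
0 → 5
5 → 4
4 → 1
1 → 6
6 → 7
7 → 8
8 → 11
11 → 2
2 → 9
9 → 12

3 10 0 5 4 1 6 7 8 11 2 9 12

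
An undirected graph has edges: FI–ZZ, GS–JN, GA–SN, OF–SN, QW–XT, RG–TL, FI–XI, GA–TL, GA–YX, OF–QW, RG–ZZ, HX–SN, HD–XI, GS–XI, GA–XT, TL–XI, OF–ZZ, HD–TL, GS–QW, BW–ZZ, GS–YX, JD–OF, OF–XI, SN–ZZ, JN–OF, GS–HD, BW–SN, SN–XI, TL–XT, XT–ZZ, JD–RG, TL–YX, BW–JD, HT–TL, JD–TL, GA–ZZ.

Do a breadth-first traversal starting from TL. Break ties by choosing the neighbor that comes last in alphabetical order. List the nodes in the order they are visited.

Visit TL; enqueue YX, XT, XI, RG, JD, HT, HD, GA → queue [YX, XT, XI, RG, JD, HT, HD, GA]
Visit YX; enqueue GS → queue [XT, XI, RG, JD, HT, HD, GA, GS]
Visit XT; enqueue ZZ, QW → queue [XI, RG, JD, HT, HD, GA, GS, ZZ, QW]
Visit XI; enqueue SN, OF, FI → queue [RG, JD, HT, HD, GA, GS, ZZ, QW, SN, OF, FI]
Visit RG → queue [JD, HT, HD, GA, GS, ZZ, QW, SN, OF, FI]
Visit JD; enqueue BW → queue [HT, HD, GA, GS, ZZ, QW, SN, OF, FI, BW]
Visit HT → queue [HD, GA, GS, ZZ, QW, SN, OF, FI, BW]
Visit HD → queue [GA, GS, ZZ, QW, SN, OF, FI, BW]
Visit GA → queue [GS, ZZ, QW, SN, OF, FI, BW]
Visit GS; enqueue JN → queue [ZZ, QW, SN, OF, FI, BW, JN]
Visit ZZ → queue [QW, SN, OF, FI, BW, JN]
Visit QW → queue [SN, OF, FI, BW, JN]
Visit SN; enqueue HX → queue [OF, FI, BW, JN, HX]
Visit OF → queue [FI, BW, JN, HX]
Visit FI → queue [BW, JN, HX]
Visit BW → queue [JN, HX]
Visit JN → queue [HX]
Visit HX → queue []

TL, YX, XT, XI, RG, JD, HT, HD, GA, GS, ZZ, QW, SN, OF, FI, BW, JN, HX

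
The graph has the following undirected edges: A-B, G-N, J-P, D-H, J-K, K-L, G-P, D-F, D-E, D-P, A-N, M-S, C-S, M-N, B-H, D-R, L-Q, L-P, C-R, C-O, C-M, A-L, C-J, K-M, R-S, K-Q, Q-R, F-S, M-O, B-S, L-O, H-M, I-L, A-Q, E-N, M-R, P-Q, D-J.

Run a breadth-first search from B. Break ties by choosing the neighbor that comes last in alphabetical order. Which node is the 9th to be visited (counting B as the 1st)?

D

Visit B; enqueue S, H, A → queue [S, H, A]
Visit S; enqueue R, M, F, C → queue [H, A, R, M, F, C]
Visit H; enqueue D → queue [A, R, M, F, C, D]
Visit A; enqueue Q, N, L → queue [R, M, F, C, D, Q, N, L]
Visit R → queue [M, F, C, D, Q, N, L]
Visit M; enqueue O, K → queue [F, C, D, Q, N, L, O, K]
Visit F → queue [C, D, Q, N, L, O, K]
Visit C; enqueue J → queue [D, Q, N, L, O, K, J]
Visit D; enqueue P, E → queue [Q, N, L, O, K, J, P, E]
Visit Q → queue [N, L, O, K, J, P, E]
Visit N; enqueue G → queue [L, O, K, J, P, E, G]
Visit L; enqueue I → queue [O, K, J, P, E, G, I]
Visit O → queue [K, J, P, E, G, I]
Visit K → queue [J, P, E, G, I]
Visit J → queue [P, E, G, I]
Visit P → queue [E, G, I]
Visit E → queue [G, I]
Visit G → queue [I]
Visit I → queue []

Visit order: B, S, H, A, R, M, F, C, D, Q, N, L, O, K, J, P, E, G, I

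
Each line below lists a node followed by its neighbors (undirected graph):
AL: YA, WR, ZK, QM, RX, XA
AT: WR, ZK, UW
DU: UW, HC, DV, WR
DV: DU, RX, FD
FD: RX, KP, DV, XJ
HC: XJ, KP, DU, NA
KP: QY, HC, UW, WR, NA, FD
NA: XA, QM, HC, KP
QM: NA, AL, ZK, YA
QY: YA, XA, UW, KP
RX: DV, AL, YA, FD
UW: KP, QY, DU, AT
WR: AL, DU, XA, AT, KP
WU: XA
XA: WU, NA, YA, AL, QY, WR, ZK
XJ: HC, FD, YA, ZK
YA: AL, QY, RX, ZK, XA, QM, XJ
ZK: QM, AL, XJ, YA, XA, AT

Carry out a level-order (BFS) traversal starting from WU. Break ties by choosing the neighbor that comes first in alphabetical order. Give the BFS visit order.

WU -> XA -> AL -> NA -> QY -> WR -> YA -> ZK -> QM -> RX -> HC -> KP -> UW -> AT -> DU -> XJ -> DV -> FD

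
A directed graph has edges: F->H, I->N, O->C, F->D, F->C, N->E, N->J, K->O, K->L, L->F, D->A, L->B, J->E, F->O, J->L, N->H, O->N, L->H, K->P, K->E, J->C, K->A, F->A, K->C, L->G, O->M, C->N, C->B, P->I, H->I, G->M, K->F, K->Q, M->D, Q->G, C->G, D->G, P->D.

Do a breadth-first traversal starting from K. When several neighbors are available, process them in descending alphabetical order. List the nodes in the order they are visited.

K Q P O L F E C A G I D N M H B J

Visit K; enqueue Q, P, O, L, F, E, C, A → queue [Q, P, O, L, F, E, C, A]
Visit Q; enqueue G → queue [P, O, L, F, E, C, A, G]
Visit P; enqueue I, D → queue [O, L, F, E, C, A, G, I, D]
Visit O; enqueue N, M → queue [L, F, E, C, A, G, I, D, N, M]
Visit L; enqueue H, B → queue [F, E, C, A, G, I, D, N, M, H, B]
Visit F → queue [E, C, A, G, I, D, N, M, H, B]
Visit E → queue [C, A, G, I, D, N, M, H, B]
Visit C → queue [A, G, I, D, N, M, H, B]
Visit A → queue [G, I, D, N, M, H, B]
Visit G → queue [I, D, N, M, H, B]
Visit I → queue [D, N, M, H, B]
Visit D → queue [N, M, H, B]
Visit N; enqueue J → queue [M, H, B, J]
Visit M → queue [H, B, J]
Visit H → queue [B, J]
Visit B → queue [J]
Visit J → queue []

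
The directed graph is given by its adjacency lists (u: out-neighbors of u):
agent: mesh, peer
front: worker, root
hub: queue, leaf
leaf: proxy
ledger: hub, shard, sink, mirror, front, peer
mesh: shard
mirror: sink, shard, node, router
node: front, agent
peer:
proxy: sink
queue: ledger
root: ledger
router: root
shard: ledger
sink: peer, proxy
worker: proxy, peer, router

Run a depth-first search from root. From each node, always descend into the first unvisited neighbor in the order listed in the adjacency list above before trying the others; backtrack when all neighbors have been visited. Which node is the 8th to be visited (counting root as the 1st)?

Visit root
root → ledger
ledger → hub
hub → queue
hub → leaf
leaf → proxy
proxy → sink
sink → peer
ledger → shard
ledger → mirror
mirror → node
node → front
front → worker
worker → router
node → agent
agent → mesh

Visit order: root, ledger, hub, queue, leaf, proxy, sink, peer, shard, mirror, node, front, worker, router, agent, mesh

peer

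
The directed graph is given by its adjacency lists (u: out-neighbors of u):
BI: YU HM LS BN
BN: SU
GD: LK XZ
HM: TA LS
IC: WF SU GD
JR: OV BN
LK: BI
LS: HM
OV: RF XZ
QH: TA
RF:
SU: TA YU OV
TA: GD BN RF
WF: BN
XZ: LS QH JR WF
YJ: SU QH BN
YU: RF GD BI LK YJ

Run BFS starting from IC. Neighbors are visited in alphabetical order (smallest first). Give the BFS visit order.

Visit IC; enqueue GD, SU, WF → queue [GD, SU, WF]
Visit GD; enqueue LK, XZ → queue [SU, WF, LK, XZ]
Visit SU; enqueue OV, TA, YU → queue [WF, LK, XZ, OV, TA, YU]
Visit WF; enqueue BN → queue [LK, XZ, OV, TA, YU, BN]
Visit LK; enqueue BI → queue [XZ, OV, TA, YU, BN, BI]
Visit XZ; enqueue JR, LS, QH → queue [OV, TA, YU, BN, BI, JR, LS, QH]
Visit OV; enqueue RF → queue [TA, YU, BN, BI, JR, LS, QH, RF]
Visit TA → queue [YU, BN, BI, JR, LS, QH, RF]
Visit YU; enqueue YJ → queue [BN, BI, JR, LS, QH, RF, YJ]
Visit BN → queue [BI, JR, LS, QH, RF, YJ]
Visit BI; enqueue HM → queue [JR, LS, QH, RF, YJ, HM]
Visit JR → queue [LS, QH, RF, YJ, HM]
Visit LS → queue [QH, RF, YJ, HM]
Visit QH → queue [RF, YJ, HM]
Visit RF → queue [YJ, HM]
Visit YJ → queue [HM]
Visit HM → queue []

IC, GD, SU, WF, LK, XZ, OV, TA, YU, BN, BI, JR, LS, QH, RF, YJ, HM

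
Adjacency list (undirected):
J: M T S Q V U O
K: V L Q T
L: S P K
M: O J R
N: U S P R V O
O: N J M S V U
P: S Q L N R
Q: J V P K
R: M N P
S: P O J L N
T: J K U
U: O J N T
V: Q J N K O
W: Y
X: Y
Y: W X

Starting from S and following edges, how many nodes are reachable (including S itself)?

BFS from S visits: S, P, O, J, L, N, Q, R, M, V, U, T, K
Reachable nodes: 13 of 16 total.

13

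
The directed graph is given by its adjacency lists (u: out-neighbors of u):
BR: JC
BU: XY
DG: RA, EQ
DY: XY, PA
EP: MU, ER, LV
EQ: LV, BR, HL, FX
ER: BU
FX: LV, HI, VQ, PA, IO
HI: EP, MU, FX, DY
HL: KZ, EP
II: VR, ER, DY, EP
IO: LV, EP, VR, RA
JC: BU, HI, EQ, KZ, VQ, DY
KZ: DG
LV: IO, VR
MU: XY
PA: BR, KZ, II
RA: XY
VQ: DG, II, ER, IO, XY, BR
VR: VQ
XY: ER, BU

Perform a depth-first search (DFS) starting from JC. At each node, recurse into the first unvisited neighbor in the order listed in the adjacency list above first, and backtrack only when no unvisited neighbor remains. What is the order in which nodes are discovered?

Visit JC
JC → BU
BU → XY
XY → ER
JC → HI
HI → EP
EP → MU
EP → LV
LV → IO
IO → VR
VR → VQ
VQ → DG
DG → RA
DG → EQ
EQ → BR
EQ → HL
HL → KZ
EQ → FX
FX → PA
PA → II
II → DY

JC, BU, XY, ER, HI, EP, MU, LV, IO, VR, VQ, DG, RA, EQ, BR, HL, KZ, FX, PA, II, DY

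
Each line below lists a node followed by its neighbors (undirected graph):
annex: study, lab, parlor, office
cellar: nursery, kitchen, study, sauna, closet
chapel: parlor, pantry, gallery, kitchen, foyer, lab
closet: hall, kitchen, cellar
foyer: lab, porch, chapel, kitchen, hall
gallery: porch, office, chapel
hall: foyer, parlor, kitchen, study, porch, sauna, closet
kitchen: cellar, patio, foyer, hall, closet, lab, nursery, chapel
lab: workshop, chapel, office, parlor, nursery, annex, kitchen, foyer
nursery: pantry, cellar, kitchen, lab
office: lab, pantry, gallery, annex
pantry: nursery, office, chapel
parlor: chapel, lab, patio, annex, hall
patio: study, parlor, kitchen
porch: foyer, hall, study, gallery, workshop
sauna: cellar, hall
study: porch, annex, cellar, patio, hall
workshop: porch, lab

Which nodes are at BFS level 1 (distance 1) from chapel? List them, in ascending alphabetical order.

Level 0: chapel
Level 1: foyer, gallery, kitchen, lab, pantry, parlor
Level 2: annex, cellar, closet, hall, nursery, office, patio, porch, workshop
Level 3: sauna, study

foyer, gallery, kitchen, lab, pantry, parlor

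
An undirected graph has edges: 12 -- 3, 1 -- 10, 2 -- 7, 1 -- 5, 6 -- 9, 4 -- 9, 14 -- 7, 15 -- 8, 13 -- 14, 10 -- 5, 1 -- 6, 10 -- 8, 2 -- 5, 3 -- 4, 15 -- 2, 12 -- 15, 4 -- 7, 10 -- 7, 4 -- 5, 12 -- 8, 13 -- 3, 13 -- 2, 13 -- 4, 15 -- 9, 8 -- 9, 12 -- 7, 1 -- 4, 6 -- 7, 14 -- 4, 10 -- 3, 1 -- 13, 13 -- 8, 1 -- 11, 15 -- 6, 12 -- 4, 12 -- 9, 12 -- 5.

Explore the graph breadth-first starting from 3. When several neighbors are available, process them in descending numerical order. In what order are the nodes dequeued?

Visit 3; enqueue 13, 12, 10, 4 → queue [13, 12, 10, 4]
Visit 13; enqueue 14, 8, 2, 1 → queue [12, 10, 4, 14, 8, 2, 1]
Visit 12; enqueue 15, 9, 7, 5 → queue [10, 4, 14, 8, 2, 1, 15, 9, 7, 5]
Visit 10 → queue [4, 14, 8, 2, 1, 15, 9, 7, 5]
Visit 4 → queue [14, 8, 2, 1, 15, 9, 7, 5]
Visit 14 → queue [8, 2, 1, 15, 9, 7, 5]
Visit 8 → queue [2, 1, 15, 9, 7, 5]
Visit 2 → queue [1, 15, 9, 7, 5]
Visit 1; enqueue 11, 6 → queue [15, 9, 7, 5, 11, 6]
Visit 15 → queue [9, 7, 5, 11, 6]
Visit 9 → queue [7, 5, 11, 6]
Visit 7 → queue [5, 11, 6]
Visit 5 → queue [11, 6]
Visit 11 → queue [6]
Visit 6 → queue []

3 → 13 → 12 → 10 → 4 → 14 → 8 → 2 → 1 → 15 → 9 → 7 → 5 → 11 → 6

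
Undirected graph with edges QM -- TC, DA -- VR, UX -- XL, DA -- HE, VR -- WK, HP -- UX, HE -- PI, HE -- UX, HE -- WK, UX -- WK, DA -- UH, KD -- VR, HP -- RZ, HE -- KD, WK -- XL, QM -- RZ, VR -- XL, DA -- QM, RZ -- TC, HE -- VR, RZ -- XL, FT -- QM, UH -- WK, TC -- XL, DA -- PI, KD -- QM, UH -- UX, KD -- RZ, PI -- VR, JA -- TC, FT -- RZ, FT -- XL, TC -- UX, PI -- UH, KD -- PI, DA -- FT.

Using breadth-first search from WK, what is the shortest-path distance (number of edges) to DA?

Level 0: WK
Level 1: HE, UH, UX, VR, XL
Level 2: DA, FT, HP, KD, PI, RZ, TC
Level 3: JA, QM
DA first appears at level 2.

2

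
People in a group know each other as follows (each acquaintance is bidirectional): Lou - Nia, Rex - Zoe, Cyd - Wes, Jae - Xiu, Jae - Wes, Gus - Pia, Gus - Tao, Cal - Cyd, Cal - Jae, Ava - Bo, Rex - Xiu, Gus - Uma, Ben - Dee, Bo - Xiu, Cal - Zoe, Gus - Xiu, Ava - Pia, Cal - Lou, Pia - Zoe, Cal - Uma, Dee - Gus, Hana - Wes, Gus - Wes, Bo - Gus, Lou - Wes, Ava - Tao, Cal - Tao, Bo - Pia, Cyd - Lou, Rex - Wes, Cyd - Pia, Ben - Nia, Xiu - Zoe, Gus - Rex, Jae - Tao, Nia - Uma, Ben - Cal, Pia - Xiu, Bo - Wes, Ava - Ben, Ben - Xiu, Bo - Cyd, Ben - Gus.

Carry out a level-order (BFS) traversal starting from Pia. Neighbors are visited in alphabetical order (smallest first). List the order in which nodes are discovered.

Visit Pia; enqueue Ava, Bo, Cyd, Gus, Xiu, Zoe → queue [Ava, Bo, Cyd, Gus, Xiu, Zoe]
Visit Ava; enqueue Ben, Tao → queue [Bo, Cyd, Gus, Xiu, Zoe, Ben, Tao]
Visit Bo; enqueue Wes → queue [Cyd, Gus, Xiu, Zoe, Ben, Tao, Wes]
Visit Cyd; enqueue Cal, Lou → queue [Gus, Xiu, Zoe, Ben, Tao, Wes, Cal, Lou]
Visit Gus; enqueue Dee, Rex, Uma → queue [Xiu, Zoe, Ben, Tao, Wes, Cal, Lou, Dee, Rex, Uma]
Visit Xiu; enqueue Jae → queue [Zoe, Ben, Tao, Wes, Cal, Lou, Dee, Rex, Uma, Jae]
Visit Zoe → queue [Ben, Tao, Wes, Cal, Lou, Dee, Rex, Uma, Jae]
Visit Ben; enqueue Nia → queue [Tao, Wes, Cal, Lou, Dee, Rex, Uma, Jae, Nia]
Visit Tao → queue [Wes, Cal, Lou, Dee, Rex, Uma, Jae, Nia]
Visit Wes; enqueue Hana → queue [Cal, Lou, Dee, Rex, Uma, Jae, Nia, Hana]
Visit Cal → queue [Lou, Dee, Rex, Uma, Jae, Nia, Hana]
Visit Lou → queue [Dee, Rex, Uma, Jae, Nia, Hana]
Visit Dee → queue [Rex, Uma, Jae, Nia, Hana]
Visit Rex → queue [Uma, Jae, Nia, Hana]
Visit Uma → queue [Jae, Nia, Hana]
Visit Jae → queue [Nia, Hana]
Visit Nia → queue [Hana]
Visit Hana → queue []

Pia, Ava, Bo, Cyd, Gus, Xiu, Zoe, Ben, Tao, Wes, Cal, Lou, Dee, Rex, Uma, Jae, Nia, Hana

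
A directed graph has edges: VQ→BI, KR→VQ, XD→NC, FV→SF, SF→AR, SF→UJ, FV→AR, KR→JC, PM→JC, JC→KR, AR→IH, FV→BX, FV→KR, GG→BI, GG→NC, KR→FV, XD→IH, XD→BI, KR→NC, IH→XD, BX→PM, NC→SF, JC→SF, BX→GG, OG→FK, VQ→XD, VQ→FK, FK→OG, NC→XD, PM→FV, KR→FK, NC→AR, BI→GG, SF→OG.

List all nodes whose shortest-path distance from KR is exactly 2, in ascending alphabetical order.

Level 0: KR
Level 1: FK, FV, JC, NC, VQ
Level 2: AR, BI, BX, OG, SF, XD
Level 3: GG, IH, PM, UJ

AR, BI, BX, OG, SF, XD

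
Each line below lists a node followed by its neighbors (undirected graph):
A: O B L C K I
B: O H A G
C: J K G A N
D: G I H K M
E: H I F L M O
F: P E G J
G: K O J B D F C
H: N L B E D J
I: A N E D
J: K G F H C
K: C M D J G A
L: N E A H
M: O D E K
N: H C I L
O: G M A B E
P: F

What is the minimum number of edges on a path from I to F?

Level 0: I
Level 1: A, D, E, N
Level 2: B, C, F, G, H, K, L, M, O
Level 3: J, P
F first appears at level 2.

2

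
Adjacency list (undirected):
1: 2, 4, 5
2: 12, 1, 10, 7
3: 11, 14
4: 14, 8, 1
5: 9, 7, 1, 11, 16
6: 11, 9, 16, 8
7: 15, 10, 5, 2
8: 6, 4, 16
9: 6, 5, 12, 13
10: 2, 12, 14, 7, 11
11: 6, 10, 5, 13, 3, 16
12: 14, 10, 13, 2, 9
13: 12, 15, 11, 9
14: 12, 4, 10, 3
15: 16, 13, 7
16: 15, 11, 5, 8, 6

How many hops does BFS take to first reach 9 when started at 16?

2

Level 0: 16
Level 1: 5, 6, 8, 11, 15
Level 2: 1, 3, 4, 7, 9, 10, 13
Level 3: 2, 12, 14
9 first appears at level 2.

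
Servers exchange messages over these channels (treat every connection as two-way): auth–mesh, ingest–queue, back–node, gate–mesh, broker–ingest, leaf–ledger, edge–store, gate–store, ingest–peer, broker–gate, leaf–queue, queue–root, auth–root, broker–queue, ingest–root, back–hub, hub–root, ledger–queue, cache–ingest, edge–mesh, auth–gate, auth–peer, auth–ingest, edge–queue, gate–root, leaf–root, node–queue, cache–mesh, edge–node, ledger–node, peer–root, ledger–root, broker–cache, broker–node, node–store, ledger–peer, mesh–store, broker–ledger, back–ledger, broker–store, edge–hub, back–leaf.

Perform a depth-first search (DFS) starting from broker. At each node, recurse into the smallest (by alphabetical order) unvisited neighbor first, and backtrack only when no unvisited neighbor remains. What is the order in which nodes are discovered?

broker -> cache -> ingest -> auth -> gate -> mesh -> edge -> hub -> back -> leaf -> ledger -> node -> queue -> root -> peer -> store

Visit broker
broker → cache
cache → ingest
ingest → auth
auth → gate
gate → mesh
mesh → edge
edge → hub
hub → back
back → leaf
leaf → ledger
ledger → node
node → queue
queue → root
root → peer
node → store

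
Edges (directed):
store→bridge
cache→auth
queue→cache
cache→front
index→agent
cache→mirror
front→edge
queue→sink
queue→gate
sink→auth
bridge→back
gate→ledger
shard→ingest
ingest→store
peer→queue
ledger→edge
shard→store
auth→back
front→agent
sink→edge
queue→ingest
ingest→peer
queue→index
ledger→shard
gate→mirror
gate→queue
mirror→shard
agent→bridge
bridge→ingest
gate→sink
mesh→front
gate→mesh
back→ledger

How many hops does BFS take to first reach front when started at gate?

2

Level 0: gate
Level 1: ledger, mesh, mirror, queue, sink
Level 2: auth, cache, edge, front, index, ingest, shard
Level 3: agent, back, peer, store
Level 4: bridge
front first appears at level 2.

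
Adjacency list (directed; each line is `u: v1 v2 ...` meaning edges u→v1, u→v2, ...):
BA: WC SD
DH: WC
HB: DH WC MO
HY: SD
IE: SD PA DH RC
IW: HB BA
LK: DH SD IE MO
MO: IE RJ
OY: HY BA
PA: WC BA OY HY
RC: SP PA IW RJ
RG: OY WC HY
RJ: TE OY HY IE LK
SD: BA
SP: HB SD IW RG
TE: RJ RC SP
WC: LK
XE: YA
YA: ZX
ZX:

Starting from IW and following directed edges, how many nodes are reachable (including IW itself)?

17

BFS from IW visits: IW, HB, BA, DH, WC, MO, SD, LK, IE, RJ, PA, RC, TE, OY, HY, SP, RG
Reachable nodes: 17 of 20 total.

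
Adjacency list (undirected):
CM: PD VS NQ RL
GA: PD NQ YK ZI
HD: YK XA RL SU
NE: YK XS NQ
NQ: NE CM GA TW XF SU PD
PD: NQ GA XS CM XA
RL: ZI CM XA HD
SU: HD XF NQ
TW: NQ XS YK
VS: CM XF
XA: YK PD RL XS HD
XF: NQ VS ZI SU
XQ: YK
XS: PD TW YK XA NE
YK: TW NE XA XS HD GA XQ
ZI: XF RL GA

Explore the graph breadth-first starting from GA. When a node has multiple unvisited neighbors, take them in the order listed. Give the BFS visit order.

Visit GA; enqueue PD, NQ, YK, ZI → queue [PD, NQ, YK, ZI]
Visit PD; enqueue XS, CM, XA → queue [NQ, YK, ZI, XS, CM, XA]
Visit NQ; enqueue NE, TW, XF, SU → queue [YK, ZI, XS, CM, XA, NE, TW, XF, SU]
Visit YK; enqueue HD, XQ → queue [ZI, XS, CM, XA, NE, TW, XF, SU, HD, XQ]
Visit ZI; enqueue RL → queue [XS, CM, XA, NE, TW, XF, SU, HD, XQ, RL]
Visit XS → queue [CM, XA, NE, TW, XF, SU, HD, XQ, RL]
Visit CM; enqueue VS → queue [XA, NE, TW, XF, SU, HD, XQ, RL, VS]
Visit XA → queue [NE, TW, XF, SU, HD, XQ, RL, VS]
Visit NE → queue [TW, XF, SU, HD, XQ, RL, VS]
Visit TW → queue [XF, SU, HD, XQ, RL, VS]
Visit XF → queue [SU, HD, XQ, RL, VS]
Visit SU → queue [HD, XQ, RL, VS]
Visit HD → queue [XQ, RL, VS]
Visit XQ → queue [RL, VS]
Visit RL → queue [VS]
Visit VS → queue []

GA PD NQ YK ZI XS CM XA NE TW XF SU HD XQ RL VS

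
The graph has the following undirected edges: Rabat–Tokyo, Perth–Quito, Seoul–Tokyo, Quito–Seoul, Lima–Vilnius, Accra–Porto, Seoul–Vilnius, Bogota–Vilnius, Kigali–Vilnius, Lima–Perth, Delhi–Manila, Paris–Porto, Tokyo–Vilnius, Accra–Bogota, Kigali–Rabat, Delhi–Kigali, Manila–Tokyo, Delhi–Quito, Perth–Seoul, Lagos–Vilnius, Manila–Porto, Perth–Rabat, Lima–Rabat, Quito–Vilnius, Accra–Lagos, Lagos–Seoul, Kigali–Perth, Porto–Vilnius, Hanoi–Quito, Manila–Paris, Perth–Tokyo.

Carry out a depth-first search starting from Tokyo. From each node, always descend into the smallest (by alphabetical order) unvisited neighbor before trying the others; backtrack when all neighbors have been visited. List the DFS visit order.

Visit Tokyo
Tokyo → Manila
Manila → Delhi
Delhi → Kigali
Kigali → Perth
Perth → Lima
Lima → Rabat
Lima → Vilnius
Vilnius → Bogota
Bogota → Accra
Accra → Lagos
Lagos → Seoul
Seoul → Quito
Quito → Hanoi
Accra → Porto
Porto → Paris

Tokyo Manila Delhi Kigali Perth Lima Rabat Vilnius Bogota Accra Lagos Seoul Quito Hanoi Porto Paris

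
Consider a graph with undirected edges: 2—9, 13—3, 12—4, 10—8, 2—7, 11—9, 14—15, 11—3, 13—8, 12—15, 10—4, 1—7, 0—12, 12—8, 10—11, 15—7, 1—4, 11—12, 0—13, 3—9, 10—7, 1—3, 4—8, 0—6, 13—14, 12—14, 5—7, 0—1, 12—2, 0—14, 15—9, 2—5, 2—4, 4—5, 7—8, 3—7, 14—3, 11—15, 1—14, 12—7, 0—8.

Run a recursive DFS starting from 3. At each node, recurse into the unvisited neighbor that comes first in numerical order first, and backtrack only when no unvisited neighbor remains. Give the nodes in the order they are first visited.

3, 1, 0, 6, 8, 4, 2, 5, 7, 10, 11, 9, 15, 12, 14, 13

Visit 3
3 → 1
1 → 0
0 → 6
0 → 8
8 → 4
4 → 2
2 → 5
5 → 7
7 → 10
10 → 11
11 → 9
9 → 15
15 → 12
12 → 14
14 → 13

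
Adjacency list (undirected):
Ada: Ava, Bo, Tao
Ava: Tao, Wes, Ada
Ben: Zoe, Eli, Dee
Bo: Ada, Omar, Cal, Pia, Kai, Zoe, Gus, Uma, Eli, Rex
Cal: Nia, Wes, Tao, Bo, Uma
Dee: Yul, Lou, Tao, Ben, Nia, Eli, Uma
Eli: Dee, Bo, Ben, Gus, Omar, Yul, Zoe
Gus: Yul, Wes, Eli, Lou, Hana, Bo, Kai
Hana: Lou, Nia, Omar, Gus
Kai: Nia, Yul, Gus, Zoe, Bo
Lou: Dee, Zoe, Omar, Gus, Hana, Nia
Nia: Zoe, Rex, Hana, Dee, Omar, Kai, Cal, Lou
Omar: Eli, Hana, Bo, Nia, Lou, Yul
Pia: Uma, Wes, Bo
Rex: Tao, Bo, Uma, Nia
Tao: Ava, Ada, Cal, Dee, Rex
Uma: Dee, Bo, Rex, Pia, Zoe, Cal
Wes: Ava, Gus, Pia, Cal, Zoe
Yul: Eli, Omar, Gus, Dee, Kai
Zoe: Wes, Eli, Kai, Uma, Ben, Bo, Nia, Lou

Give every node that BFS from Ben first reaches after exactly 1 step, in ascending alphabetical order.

Level 0: Ben
Level 1: Dee, Eli, Zoe
Level 2: Bo, Gus, Kai, Lou, Nia, Omar, Tao, Uma, Wes, Yul
Level 3: Ada, Ava, Cal, Hana, Pia, Rex

Dee, Eli, Zoe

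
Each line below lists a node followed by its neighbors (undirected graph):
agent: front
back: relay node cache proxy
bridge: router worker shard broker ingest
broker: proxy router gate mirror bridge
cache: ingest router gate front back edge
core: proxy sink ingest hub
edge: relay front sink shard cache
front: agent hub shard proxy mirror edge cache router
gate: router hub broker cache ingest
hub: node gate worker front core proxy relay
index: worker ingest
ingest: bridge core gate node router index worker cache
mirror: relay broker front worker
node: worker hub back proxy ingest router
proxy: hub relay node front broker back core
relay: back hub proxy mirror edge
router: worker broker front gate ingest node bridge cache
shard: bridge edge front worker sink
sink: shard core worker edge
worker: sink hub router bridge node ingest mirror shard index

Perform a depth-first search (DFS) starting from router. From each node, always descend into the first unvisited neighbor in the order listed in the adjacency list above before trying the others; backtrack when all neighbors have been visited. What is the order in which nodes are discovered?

router, worker, sink, shard, bridge, broker, proxy, hub, node, back, relay, mirror, front, agent, edge, cache, ingest, core, gate, index

Visit router
router → worker
worker → sink
sink → shard
shard → bridge
bridge → broker
broker → proxy
proxy → hub
hub → node
node → back
back → relay
relay → mirror
mirror → front
front → agent
front → edge
edge → cache
cache → ingest
ingest → core
ingest → gate
ingest → index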